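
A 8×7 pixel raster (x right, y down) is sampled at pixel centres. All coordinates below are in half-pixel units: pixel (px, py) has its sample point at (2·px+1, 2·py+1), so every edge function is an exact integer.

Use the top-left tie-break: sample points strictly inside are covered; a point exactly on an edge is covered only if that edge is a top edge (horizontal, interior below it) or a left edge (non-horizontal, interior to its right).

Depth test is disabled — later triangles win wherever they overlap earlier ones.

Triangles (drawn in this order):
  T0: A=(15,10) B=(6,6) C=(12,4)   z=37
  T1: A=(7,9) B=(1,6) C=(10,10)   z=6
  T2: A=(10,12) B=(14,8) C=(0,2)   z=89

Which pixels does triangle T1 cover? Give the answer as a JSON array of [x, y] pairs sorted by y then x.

T0:
  2·area = 42
  edge (15, 10)→(6, 6): d=(-9,-4) top-left  bias=+0
  edge (6, 6)→(12, 4): d=(6,-2) top-left  bias=+0
  edge (12, 4)→(15, 10): d=(3,6) right/bottom  bias=-1
    (7,1)@(15, 3): e=[63,0,-21] → .  [on edge]
    (4,2)@(9, 5): e=[21,0,21] → X  [on edge]
    (5,2)@(11, 5): e=[29,4,9] → X
    (6,2)@(13, 5): e=[37,8,-3] → .
    (1,3)@(3, 7): e=[-21,0,63] → .  [on edge]
    (4,3)@(9, 7): e=[3,12,27] → X
    (6,3)@(13, 7): e=[19,20,3] → X
    (7,3)@(15, 7): e=[27,24,-9] → .
    (4,4)@(9, 9): e=[-15,24,33] → .
    (5,4)@(11, 9): e=[-7,28,21] → .
    (6,4)@(13, 9): e=[1,32,9] → X
    (7,4)@(15, 9): e=[9,36,-3] → .
  covered (6 px):
    . . . . . . . .
    . . . . . . . .
    . . . . X X . .
    . . . . X X X .
    . . . . . . X .
    . . . . . . . .
    . . . . . . . .
T1:
  2·area = 3
  edge (7, 9)→(1, 6): d=(-6,-3) top-left  bias=+0
  edge (1, 6)→(10, 10): d=(9,4) right/bottom  bias=-1
  edge (10, 10)→(7, 9): d=(-3,-1) top-left  bias=+0
    (0,3)@(1, 7): e=[-6,9,0] → .  [on edge]
    (1,3)@(3, 7): e=[0,1,2] → X  [on edge]
    (2,3)@(5, 7): e=[6,-7,4] → .
    (1,4)@(3, 9): e=[-12,19,-4] → .
    (3,4)@(7, 9): e=[0,3,0] → X  [on edge]
    (4,4)@(9, 9): e=[6,-5,2] → .
    (3,5)@(7, 11): e=[-12,21,-6] → .
    (5,5)@(11, 11): e=[0,5,-2] → .  [on edge]
    (6,5)@(13, 11): e=[6,-3,0] → .  [on edge]
    (7,6)@(15, 13): e=[0,7,-4] → .  [on edge]
  covered (2 px):
    . . . . . . . .
    . . . . . . . .
    . . . . . . . .
    . X . . . . . .
    . . . X . . . .
    . . . . . . . .
    . . . . . . . .
T2:
  2·area = 80  (B↔C swapped to make it positive)
  edge (10, 12)→(0, 2): d=(-10,-10) top-left  bias=+0
  edge (0, 2)→(14, 8): d=(14,6) right/bottom  bias=-1
  edge (14, 8)→(10, 12): d=(-4,4) right/bottom  bias=-1
    (0,1)@(1, 3): e=[0,8,72] → X  [on edge]
    (1,1)@(3, 3): e=[20,-4,64] → .
    (0,2)@(1, 5): e=[-20,36,64] → .
    (1,2)@(3, 5): e=[0,24,56] → X  [on edge]
    (2,2)@(5, 5): e=[20,12,48] → X
    (3,2)@(7, 5): e=[40,0,40] → .  [on edge]
    (1,3)@(3, 7): e=[-20,52,48] → .
    (2,3)@(5, 7): e=[0,40,40] → X  [on edge]
    (3,3)@(7, 7): e=[20,28,32] → X
    (4,3)@(9, 7): e=[40,16,24] → X
    (5,3)@(11, 7): e=[60,4,16] → X
    (6,3)@(13, 7): e=[80,-8,8] → .
    (7,3)@(15, 7): e=[100,-20,0] → .  [on edge]
    (3,4)@(7, 9): e=[0,56,24] → X  [on edge]
    (6,4)@(13, 9): e=[60,20,0] → .  [on edge]
    (4,5)@(9, 11): e=[0,72,8] → X  [on edge]
    (5,5)@(11, 11): e=[20,60,0] → .  [on edge]
    (4,6)@(9, 13): e=[-20,100,0] → .  [on edge]
    (5,6)@(11, 13): e=[0,88,-8] → .  [on edge]
  covered (11 px):
    . . . . . . . .
    X . . . . . . .
    . X X . . . . .
    . . X X X X . .
    . . . X X X . .
    . . . . X . . .
    . . . . . . . .

Answer: [[1,3],[3,4]]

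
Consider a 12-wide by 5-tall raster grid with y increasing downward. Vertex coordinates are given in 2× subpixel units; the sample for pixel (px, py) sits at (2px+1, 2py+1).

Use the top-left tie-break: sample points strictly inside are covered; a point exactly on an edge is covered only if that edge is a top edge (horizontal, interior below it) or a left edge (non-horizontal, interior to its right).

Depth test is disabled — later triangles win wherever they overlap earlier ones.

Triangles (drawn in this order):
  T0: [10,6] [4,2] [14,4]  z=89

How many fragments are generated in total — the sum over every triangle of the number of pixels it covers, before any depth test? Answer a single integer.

T0:
  2·area = 28
  edge (10, 6)→(4, 2): d=(-6,-4) top-left  bias=+0
  edge (4, 2)→(14, 4): d=(10,2) right/bottom  bias=-1
  edge (14, 4)→(10, 6): d=(-4,2) right/bottom  bias=-1
    (3,1)@(7, 3): e=[6,4,18] → █
    (4,1)@(9, 3): e=[14,0,14] → ·  [on edge]
    (3,2)@(7, 5): e=[-6,24,10] → ·
    (4,2)@(9, 5): e=[2,20,6] → █
    (5,2)@(11, 5): e=[10,16,2] → █
    (6,2)@(13, 5): e=[18,12,-2] → ·
    (9,2)@(19, 5): e=[42,0,-14] → ·  [on edge]
    (4,3)@(9, 7): e=[-10,40,-2] → ·
    (5,3)@(11, 7): e=[-2,36,-6] → ·
  covered (3 px):
    · · · · · · · · · · · ·
    · · · █ · · · · · · · ·
    · · · · █ █ · · · · · ·
    · · · · · · · · · · · ·
    · · · · · · · · · · · ·

Result: 3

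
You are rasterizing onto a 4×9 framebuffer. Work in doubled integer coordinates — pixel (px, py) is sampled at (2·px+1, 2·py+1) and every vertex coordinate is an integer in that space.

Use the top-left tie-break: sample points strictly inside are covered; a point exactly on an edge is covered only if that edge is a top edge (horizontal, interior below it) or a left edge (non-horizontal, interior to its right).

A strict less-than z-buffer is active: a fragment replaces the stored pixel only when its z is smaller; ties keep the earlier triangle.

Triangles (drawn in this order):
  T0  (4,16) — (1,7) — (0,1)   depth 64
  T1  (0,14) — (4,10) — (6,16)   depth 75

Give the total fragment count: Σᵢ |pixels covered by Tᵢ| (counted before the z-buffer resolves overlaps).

T0:
  2·area = 9
  edge (4, 16)→(1, 7): d=(-3,-9) top-left  bias=+0
  edge (1, 7)→(0, 1): d=(-1,-6) top-left  bias=+0
  edge (0, 1)→(4, 16): d=(4,15) right/bottom  bias=-1
    (0,2)@(1, 5): e=[6,2,1] → X
    (1,2)@(3, 5): e=[24,14,-29] → .
    (0,3)@(1, 7): e=[0,0,9] → X  [on edge]
    (1,3)@(3, 7): e=[18,12,-21] → .
    (0,4)@(1, 9): e=[-6,-2,17] → .
    (1,6)@(3, 13): e=[0,6,3] → X  [on edge]
    (2,6)@(5, 13): e=[18,18,-27] → .
    (1,7)@(3, 15): e=[-6,4,11] → .
  covered (3 px):
    . . . .
    . . . .
    X . . .
    X . . .
    . . . .
    . . . .
    . X . .
    . . . .
    . . . .
T1:
  2·area = 32
  edge (0, 14)→(4, 10): d=(4,-4) top-left  bias=+0
  edge (4, 10)→(6, 16): d=(2,6) right/bottom  bias=-1
  edge (6, 16)→(0, 14): d=(-6,-2) top-left  bias=+0
    (0,0)@(1, 1): e=[-48,0,80] → .  [on edge]
    (1,3)@(3, 7): e=[-16,0,48] → .  [on edge]
    (3,3)@(7, 7): e=[0,-24,56] → .  [on edge]
    (2,4)@(5, 9): e=[0,-8,40] → .  [on edge]
    (1,5)@(3, 11): e=[0,8,24] → X  [on edge]
    (2,5)@(5, 11): e=[8,-4,28] → .
    (0,6)@(1, 13): e=[0,24,8] → X  [on edge]
    (2,6)@(5, 13): e=[16,0,16] → .  [on edge]
    (0,7)@(1, 15): e=[8,28,-4] → .
    (1,7)@(3, 15): e=[16,16,0] → X  [on edge]
    (2,7)@(5, 15): e=[24,4,4] → X
    (3,7)@(7, 15): e=[32,-8,8] → .
  covered (5 px):
    . . . .
    . . . .
    . . . .
    . . . .
    . . . .
    . X . .
    X X . .
    . X X .
    . . . .

Final: 8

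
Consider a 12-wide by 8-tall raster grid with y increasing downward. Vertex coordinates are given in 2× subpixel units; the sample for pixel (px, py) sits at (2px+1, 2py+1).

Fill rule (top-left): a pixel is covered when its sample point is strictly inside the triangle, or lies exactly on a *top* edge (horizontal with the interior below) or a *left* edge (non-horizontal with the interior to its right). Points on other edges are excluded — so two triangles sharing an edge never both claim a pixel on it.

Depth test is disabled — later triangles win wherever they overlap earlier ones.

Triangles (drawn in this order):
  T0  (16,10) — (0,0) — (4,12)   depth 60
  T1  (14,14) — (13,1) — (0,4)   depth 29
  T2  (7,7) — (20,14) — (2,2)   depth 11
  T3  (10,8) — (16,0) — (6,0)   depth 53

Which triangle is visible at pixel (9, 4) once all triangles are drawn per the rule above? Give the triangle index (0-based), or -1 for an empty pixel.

T0:
  2·area = 152  (B↔C swapped to make it positive)
  edge (16, 10)→(4, 12): d=(-12,2) right/bottom  bias=-1
  edge (4, 12)→(0, 0): d=(-4,-12) top-left  bias=+0
  edge (0, 0)→(16, 10): d=(16,10) right/bottom  bias=-1
    (0,0)@(1, 1): e=[138,8,6] → #
    (1,0)@(3, 1): e=[134,32,-14] → ·
    (0,1)@(1, 3): e=[114,0,38] → #  [on edge]
    (1,1)@(3, 3): e=[110,24,18] → #
    (2,1)@(5, 3): e=[106,48,-2] → ·
    (0,2)@(1, 5): e=[90,-8,70] → ·
    (1,2)@(3, 5): e=[86,16,50] → #
    (2,2)@(5, 5): e=[82,40,30] → #
    (3,2)@(7, 5): e=[78,64,10] → #
    (4,2)@(9, 5): e=[74,88,-10] → ·
    (1,3)@(3, 7): e=[62,8,82] → #
    (4,3)@(9, 7): e=[50,80,22] → #
    (1,4)@(3, 9): e=[38,0,114] → #  [on edge]
    (2,7)@(5, 15): e=[-38,0,190] → ·  [on edge]
  covered (20 px):
    # · · · · · · · · · · ·
    # # · · · · · · · · · ·
    · # # # · · · · · · · ·
    · # # # # # · · · · · ·
    · # # # # # # · · · · ·
    · · # # # · · · · · · ·
    · · · · · · · · · · · ·
    · · · · · · · · · · · ·
T1:
  2·area = 172  (B↔C swapped to make it positive)
  edge (14, 14)→(0, 4): d=(-14,-10) top-left  bias=+0
  edge (0, 4)→(13, 1): d=(13,-3) top-left  bias=+0
  edge (13, 1)→(14, 14): d=(1,13) right/bottom  bias=-1
    (6,0)@(13, 1): e=[172,0,0] → ·  [on edge]
    (2,1)@(5, 3): e=[64,2,106] → #
    (3,1)@(7, 3): e=[84,8,80] → #
    (4,1)@(9, 3): e=[104,14,54] → #
    (5,1)@(11, 3): e=[124,20,28] → #
    (6,1)@(13, 3): e=[144,26,2] → #
    (7,1)@(15, 3): e=[164,32,-24] → ·
    (1,2)@(3, 5): e=[16,22,134] → #
    (7,2)@(15, 5): e=[136,58,-22] → ·
    (1,3)@(3, 7): e=[-12,48,136] → ·
    (2,3)@(5, 7): e=[8,54,110] → #
    (7,3)@(15, 7): e=[108,84,-20] → ·
    (3,4)@(7, 9): e=[0,86,86] → #  [on edge]
  covered (23 px):
    · · · · · · · · · · · ·
    · · # # # # # · · · · ·
    · # # # # # # · · · · ·
    · · # # # # # · · · · ·
    · · · # # # # · · · · ·
    · · · · · # # · · · · ·
    · · · · · · # · · · · ·
    · · · · · · · · · · · ·
T2:
  2·area = 30  (B↔C swapped to make it positive)
  edge (7, 7)→(2, 2): d=(-5,-5) top-left  bias=+0
  edge (2, 2)→(20, 14): d=(18,12) right/bottom  bias=-1
  edge (20, 14)→(7, 7): d=(-13,-7) top-left  bias=+0
    (0,0)@(1, 1): e=[0,-6,36] → ·  [on edge]
    (1,1)@(3, 3): e=[0,6,24] → #  [on edge]
    (2,1)@(5, 3): e=[10,-18,38] → ·
    (1,2)@(3, 5): e=[-10,42,-2] → ·
    (2,2)@(5, 5): e=[0,18,12] → #  [on edge]
    (3,2)@(7, 5): e=[10,-6,26] → ·
    (2,3)@(5, 7): e=[-10,54,-14] → ·
    (3,3)@(7, 7): e=[0,30,0] → #  [on edge]
    (4,3)@(9, 7): e=[10,6,14] → #
    (5,3)@(11, 7): e=[20,-18,28] → ·
    (3,4)@(7, 9): e=[-10,66,-26] → ·
    (4,4)@(9, 9): e=[0,42,-12] → ·  [on edge]
    (5,5)@(11, 11): e=[0,54,-24] → ·  [on edge]
    (6,6)@(13, 13): e=[0,66,-36] → ·  [on edge]
    (7,7)@(15, 15): e=[0,78,-48] → ·  [on edge]
  covered (6 px):
    · · · · · · · · · · · ·
    · # · · · · · · · · · ·
    · · # · · · · · · · · ·
    · · · # # · · · · · · ·
    · · · · · # · · · · · ·
    · · · · · · · # · · · ·
    · · · · · · · · · · · ·
    · · · · · · · · · · · ·
T3:
  2·area = 80  (B↔C swapped to make it positive)
  edge (10, 8)→(6, 0): d=(-4,-8) top-left  bias=+0
  edge (6, 0)→(16, 0): d=(10,0) top-left  bias=+0
  edge (16, 0)→(10, 8): d=(-6,8) right/bottom  bias=-1
    (3,0)@(7, 1): e=[4,10,66] → #
    (4,0)@(9, 1): e=[20,10,50] → #
    (5,0)@(11, 1): e=[36,10,34] → #
    (6,0)@(13, 1): e=[52,10,18] → #
    (7,0)@(15, 1): e=[68,10,2] → #
    (8,0)@(17, 1): e=[84,10,-14] → ·
    (3,1)@(7, 3): e=[-4,30,54] → ·
    (4,1)@(9, 3): e=[12,30,38] → #
    (7,1)@(15, 3): e=[60,30,-10] → ·
    (4,2)@(9, 5): e=[4,50,26] → #
    (6,2)@(13, 5): e=[36,50,-6] → ·
    (4,3)@(9, 7): e=[-4,70,14] → ·
  covered (10 px):
    · · · # # # # # · · · ·
    · · · · # # # · · · · ·
    · · · · # # · · · · · ·
    · · · · · · · · · · · ·
    · · · · · · · · · · · ·
    · · · · · · · · · · · ·
    · · · · · · · · · · · ·
    · · · · · · · · · · · ·

Z-buffer (winner per pixel, '.' = empty):
  0 . . 3 3 3 3 3 . . . .
  0 2 1 1 3 3 3 . . . . .
  . 1 2 1 3 3 1 . . . . .
  . 0 1 2 2 1 1 . . . . .
  . 0 0 1 1 2 1 . . . . .
  . . 0 0 0 1 1 2 . . . .
  . . . . . . 1 . . . . .
  . . . . . . . . . . . .

Result: -1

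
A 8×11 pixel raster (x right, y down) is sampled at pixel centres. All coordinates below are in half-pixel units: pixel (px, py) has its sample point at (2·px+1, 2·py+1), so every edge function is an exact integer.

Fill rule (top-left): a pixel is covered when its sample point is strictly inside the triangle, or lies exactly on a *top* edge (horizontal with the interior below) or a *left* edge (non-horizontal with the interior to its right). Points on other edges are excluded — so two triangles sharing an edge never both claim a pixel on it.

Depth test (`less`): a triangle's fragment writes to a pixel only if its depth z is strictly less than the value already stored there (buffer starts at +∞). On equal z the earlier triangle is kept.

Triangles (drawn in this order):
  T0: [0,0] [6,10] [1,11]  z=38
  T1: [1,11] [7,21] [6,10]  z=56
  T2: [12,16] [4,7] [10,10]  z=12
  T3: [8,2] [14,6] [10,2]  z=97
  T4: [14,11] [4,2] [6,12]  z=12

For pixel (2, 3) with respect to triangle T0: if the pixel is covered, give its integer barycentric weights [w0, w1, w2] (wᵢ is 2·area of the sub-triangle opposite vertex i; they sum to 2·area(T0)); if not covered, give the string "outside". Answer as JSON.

T0:
  2·area = 56
  edge (0, 0)→(6, 10): d=(6,10) right/bottom  bias=-1
  edge (6, 10)→(1, 11): d=(-5,1) right/bottom  bias=-1
  edge (1, 11)→(0, 0): d=(-1,-11) top-left  bias=+0
    (0,1)@(1, 3): e=[8,40,8] → X
    (1,1)@(3, 3): e=[-12,38,30] → .
    (0,2)@(1, 5): e=[20,30,6] → X
    (1,2)@(3, 5): e=[0,28,28] → .  [on edge]
    (0,3)@(1, 7): e=[32,20,4] → X
    (1,3)@(3, 7): e=[12,18,26] → X
    (2,3)@(5, 7): e=[-8,16,48] → .
    (0,4)@(1, 9): e=[44,10,2] → X
    (2,4)@(5, 9): e=[4,6,46] → X
    (3,4)@(7, 9): e=[-16,4,68] → .
    (5,4)@(11, 9): e=[-56,0,112] → .  [on edge]
    (0,5)@(1, 11): e=[56,0,0] → .  [on edge]
    (4,7)@(9, 15): e=[0,-28,84] → .  [on edge]
  covered (7 px):
    . . . . . . . .
    X . . . . . . .
    X . . . . . . .
    X X . . . . . .
    X X X . . . . .
    . . . . . . . .
    . . . . . . . .
    . . . . . . . .
    . . . . . . . .
    . . . . . . . .
    . . . . . . . .
T1:
  2·area = 56  (B↔C swapped to make it positive)
  edge (1, 11)→(6, 10): d=(5,-1) top-left  bias=+0
  edge (6, 10)→(7, 21): d=(1,11) right/bottom  bias=-1
  edge (7, 21)→(1, 11): d=(-6,-10) top-left  bias=+0
    (5,4)@(11, 9): e=[0,-56,112] → .  [on edge]
    (0,5)@(1, 11): e=[0,56,0] → X  [on edge]
    (1,5)@(3, 11): e=[2,34,20] → X
    (2,5)@(5, 11): e=[4,12,40] → X
    (3,5)@(7, 11): e=[6,-10,60] → .
    (0,6)@(1, 13): e=[10,58,-12] → .
    (1,6)@(3, 13): e=[12,36,8] → X
    (3,6)@(7, 13): e=[16,-8,48] → .
    (1,7)@(3, 15): e=[22,38,-4] → .
    (2,7)@(5, 15): e=[24,16,16] → X
    (3,7)@(7, 15): e=[26,-6,36] → .
    (2,8)@(5, 17): e=[34,18,4] → X
    (3,10)@(7, 21): e=[56,0,0] → .  [on edge]
  covered (7 px):
    . . . . . . . .
    . . . . . . . .
    . . . . . . . .
    . . . . . . . .
    . . . . . . . .
    X X X . . . . .
    . X X . . . . .
    . . X . . . . .
    . . X . . . . .
    . . . . . . . .
    . . . . . . . .
T2:
  2·area = 30
  edge (12, 16)→(4, 7): d=(-8,-9) top-left  bias=+0
  edge (4, 7)→(10, 10): d=(6,3) right/bottom  bias=-1
  edge (10, 10)→(12, 16): d=(2,6) right/bottom  bias=-1
    (3,0)@(7, 1): e=[75,-45,0] → .  [on edge]
    (4,3)@(9, 7): e=[45,-15,0] → .  [on edge]
    (3,4)@(7, 9): e=[11,3,16] → X
    (4,4)@(9, 9): e=[29,-3,4] → .
    (3,5)@(7, 11): e=[-5,15,20] → .
    (4,5)@(9, 11): e=[13,9,8] → X
    (5,5)@(11, 11): e=[31,3,-4] → .
    (4,6)@(9, 13): e=[-3,21,12] → .
    (5,6)@(11, 13): e=[15,15,0] → .  [on edge]
    (6,9)@(13, 19): e=[-15,45,0] → .  [on edge]
  covered (2 px):
    . . . . . . . .
    . . . . . . . .
    . . . . . . . .
    . . . . . . . .
    . . . X . . . .
    . . . . X . . .
    . . . . . . . .
    . . . . . . . .
    . . . . . . . .
    . . . . . . . .
    . . . . . . . .
T3:
  2·area = 8  (B↔C swapped to make it positive)
  edge (8, 2)→(10, 2): d=(2,0) top-left  bias=+0
  edge (10, 2)→(14, 6): d=(4,4) right/bottom  bias=-1
  edge (14, 6)→(8, 2): d=(-6,-4) top-left  bias=+0
    (4,0)@(9, 1): e=[-2,0,10] → .  [on edge]
    (5,1)@(11, 3): e=[2,0,6] → .  [on edge]
    (6,2)@(13, 5): e=[6,0,2] → .  [on edge]
    (7,3)@(15, 7): e=[10,0,-2] → .  [on edge]
  covered (0 px):
    . . . . . . . .
    . . . . . . . .
    . . . . . . . .
    . . . . . . . .
    . . . . . . . .
    . . . . . . . .
    . . . . . . . .
    . . . . . . . .
    . . . . . . . .
    . . . . . . . .
    . . . . . . . .
T4:
  2·area = 82  (B↔C swapped to make it positive)
  edge (14, 11)→(6, 12): d=(-8,1) right/bottom  bias=-1
  edge (6, 12)→(4, 2): d=(-2,-10) top-left  bias=+0
  edge (4, 2)→(14, 11): d=(10,9) right/bottom  bias=-1
    (2,1)@(5, 3): e=[73,8,1] → X
    (3,1)@(7, 3): e=[71,28,-17] → .
    (2,2)@(5, 5): e=[57,4,21] → X
    (3,2)@(7, 5): e=[55,24,3] → X
    (4,2)@(9, 5): e=[53,44,-15] → .
    (2,3)@(5, 7): e=[41,0,41] → X  [on edge]
    (4,3)@(9, 7): e=[37,40,5] → X
    (5,3)@(11, 7): e=[35,60,-13] → .
    (2,4)@(5, 9): e=[25,-4,61] → .
    (3,4)@(7, 9): e=[23,16,43] → X
    (5,4)@(11, 9): e=[19,56,7] → X
    (6,4)@(13, 9): e=[17,76,-11] → .
    (3,8)@(7, 17): e=[-41,0,123] → .  [on edge]
  covered (13 px):
    . . . . . . . .
    . . X . . . . .
    . . X X . . . .
    . . X X X . . .
    . . . X X X . .
    . . . X X X X .
    . . . . . . . .
    . . . . . . . .
    . . . . . . . .
    . . . . . . . .
    . . . . . . . .

Final: "outside"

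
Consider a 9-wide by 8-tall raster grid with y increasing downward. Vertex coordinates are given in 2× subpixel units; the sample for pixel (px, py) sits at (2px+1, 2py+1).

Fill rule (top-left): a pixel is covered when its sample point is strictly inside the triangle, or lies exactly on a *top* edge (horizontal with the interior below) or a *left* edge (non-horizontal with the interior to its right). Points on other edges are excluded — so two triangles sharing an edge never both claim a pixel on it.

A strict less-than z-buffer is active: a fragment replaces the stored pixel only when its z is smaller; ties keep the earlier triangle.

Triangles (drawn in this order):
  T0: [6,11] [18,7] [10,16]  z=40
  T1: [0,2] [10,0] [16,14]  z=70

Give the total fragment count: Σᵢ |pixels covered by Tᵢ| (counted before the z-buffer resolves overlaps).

T0:
  2·area = 76
  edge (6, 11)→(18, 7): d=(12,-4) top-left  bias=+0
  edge (18, 7)→(10, 16): d=(-8,9) right/bottom  bias=-1
  edge (10, 16)→(6, 11): d=(-4,-5) top-left  bias=+0
    (6,4)@(13, 9): e=[4,29,43] → █
    (7,4)@(15, 9): e=[12,11,53] → █
    (8,4)@(17, 9): e=[20,-7,63] → ·
    (3,5)@(7, 11): e=[4,67,5] → █
    (4,5)@(9, 11): e=[12,49,15] → █
    (5,5)@(11, 11): e=[20,31,25] → █
    (7,5)@(15, 11): e=[36,-5,45] → ·
    (3,6)@(7, 13): e=[28,51,-3] → ·
    (4,6)@(9, 13): e=[36,33,7] → █
    (6,6)@(13, 13): e=[52,-3,27] → ·
    (4,7)@(9, 15): e=[60,17,-1] → ·
    (5,7)@(11, 15): e=[68,-1,9] → ·
  covered (8 px):
    · · · · · · · · ·
    · · · · · · · · ·
    · · · · · · · · ·
    · · · · · · · · ·
    · · · · · · █ █ ·
    · · · █ █ █ █ · ·
    · · · · █ █ · · ·
    · · · · · · · · ·
T1:
  2·area = 152
  edge (0, 2)→(10, 0): d=(10,-2) top-left  bias=+0
  edge (10, 0)→(16, 14): d=(6,14) right/bottom  bias=-1
  edge (16, 14)→(0, 2): d=(-16,-12) top-left  bias=+0
    (2,0)@(5, 1): e=[0,76,76] → █  [on edge]
    (3,0)@(7, 1): e=[4,48,100] → █
    (4,0)@(9, 1): e=[8,20,124] → █
    (5,0)@(11, 1): e=[12,-8,148] → ·
    (1,1)@(3, 3): e=[16,116,20] → █
    (5,1)@(11, 3): e=[32,4,116] → █
    (6,1)@(13, 3): e=[36,-24,140] → ·
    (1,2)@(3, 5): e=[36,128,-12] → ·
    (2,2)@(5, 5): e=[40,100,12] → █
    (6,2)@(13, 5): e=[56,-12,108] → ·
    (2,3)@(5, 7): e=[60,112,-20] → ·
    (3,3)@(7, 7): e=[64,84,4] → █
    (6,3)@(13, 7): e=[76,0,76] → ·  [on edge]
  covered (19 px):
    · · █ █ █ · · · ·
    · █ █ █ █ █ · · ·
    · · █ █ █ █ · · ·
    · · · █ █ █ · · ·
    · · · · · █ █ · ·
    · · · · · · █ · ·
    · · · · · · · █ ·
    · · · · · · · · ·

Result: 27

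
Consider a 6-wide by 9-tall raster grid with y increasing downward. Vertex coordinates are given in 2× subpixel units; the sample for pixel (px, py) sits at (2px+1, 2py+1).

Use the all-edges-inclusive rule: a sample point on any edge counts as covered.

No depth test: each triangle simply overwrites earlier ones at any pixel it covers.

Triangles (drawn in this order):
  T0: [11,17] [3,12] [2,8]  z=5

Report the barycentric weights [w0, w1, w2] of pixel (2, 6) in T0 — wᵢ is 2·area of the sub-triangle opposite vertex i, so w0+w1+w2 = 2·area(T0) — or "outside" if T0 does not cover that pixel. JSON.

T0:
  2·area = 27
  edge (11, 17)→(3, 12): d=(-8,-5) inclusive
  edge (3, 12)→(2, 8): d=(-1,-4) inclusive
  edge (2, 8)→(11, 17): d=(9,9) inclusive
    (0,3)@(1, 7): e=[30,-3,0] → ·  [on edge]
    (1,4)@(3, 9): e=[24,3,0] → █  [on edge]
    (2,4)@(5, 9): e=[34,11,-18] → ·
    (1,5)@(3, 11): e=[8,1,18] → █
    (2,5)@(5, 11): e=[18,9,0] → █  [on edge]
    (3,5)@(7, 11): e=[28,17,-18] → ·
    (1,6)@(3, 13): e=[-8,-1,36] → ·
    (2,6)@(5, 13): e=[2,7,18] → █
    (3,6)@(7, 13): e=[12,15,0] → █  [on edge]
    (4,6)@(9, 13): e=[22,23,-18] → ·
    (2,7)@(5, 15): e=[-14,5,36] → ·
    (3,7)@(7, 15): e=[-4,13,18] → ·
    (4,7)@(9, 15): e=[6,21,0] → █  [on edge]
    (5,8)@(11, 17): e=[0,27,0] → █  [on edge]
  covered (7 px):
    · · · · · ·
    · · · · · ·
    · · · · · ·
    · · · · · ·
    · █ · · · ·
    · █ █ · · ·
    · · █ █ · ·
    · · · · █ ·
    · · · · · █

Answer: [7,18,2]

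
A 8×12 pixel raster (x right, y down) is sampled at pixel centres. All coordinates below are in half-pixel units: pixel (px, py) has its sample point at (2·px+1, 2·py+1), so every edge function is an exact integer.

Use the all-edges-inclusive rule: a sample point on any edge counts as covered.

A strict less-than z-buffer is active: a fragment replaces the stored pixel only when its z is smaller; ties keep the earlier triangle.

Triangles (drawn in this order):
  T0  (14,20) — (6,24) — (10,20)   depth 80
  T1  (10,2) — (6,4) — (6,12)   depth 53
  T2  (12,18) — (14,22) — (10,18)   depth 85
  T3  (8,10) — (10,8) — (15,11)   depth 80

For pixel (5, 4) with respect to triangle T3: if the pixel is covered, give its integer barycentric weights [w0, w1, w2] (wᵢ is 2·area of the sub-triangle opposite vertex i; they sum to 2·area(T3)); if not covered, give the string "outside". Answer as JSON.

T0:
  2·area = 16
  edge (14, 20)→(6, 24): d=(-8,4) inclusive
  edge (6, 24)→(10, 20): d=(4,-4) inclusive
  edge (10, 20)→(14, 20): d=(4,0) inclusive
    (7,7)@(15, 15): e=[36,0,-20] → ·  [on edge]
    (6,8)@(13, 17): e=[28,0,-12] → ·  [on edge]
    (5,9)@(11, 19): e=[20,0,-4] → ·  [on edge]
    (4,10)@(9, 21): e=[12,0,4] → #  [on edge]
    (5,10)@(11, 21): e=[4,8,4] → #
    (6,10)@(13, 21): e=[-4,16,4] → ·
    (3,11)@(7, 23): e=[4,0,12] → #  [on edge]
    (4,11)@(9, 23): e=[-4,8,12] → ·
    (5,11)@(11, 23): e=[-12,16,12] → ·
  covered (3 px):
    · · · · · · · ·
    · · · · · · · ·
    · · · · · · · ·
    · · · · · · · ·
    · · · · · · · ·
    · · · · · · · ·
    · · · · · · · ·
    · · · · · · · ·
    · · · · · · · ·
    · · · · · · · ·
    · · · · # # · ·
    · · · # · · · ·
T1:
  2·area = 32  (B↔C swapped to make it positive)
  edge (10, 2)→(6, 12): d=(-4,10) inclusive
  edge (6, 12)→(6, 4): d=(0,-8) inclusive
  edge (6, 4)→(10, 2): d=(4,-2) inclusive
    (4,1)@(9, 3): e=[6,24,2] → #
    (5,1)@(11, 3): e=[-14,40,6] → ·
    (3,2)@(7, 5): e=[18,8,6] → #
    (4,2)@(9, 5): e=[-2,24,10] → ·
    (3,3)@(7, 7): e=[10,8,14] → #
    (4,3)@(9, 7): e=[-10,24,18] → ·
    (3,4)@(7, 9): e=[2,8,22] → #
    (4,4)@(9, 9): e=[-18,24,26] → ·
    (3,5)@(7, 11): e=[-6,8,30] → ·
  covered (4 px):
    · · · · · · · ·
    · · · · # · · ·
    · · · # · · · ·
    · · · # · · · ·
    · · · # · · · ·
    · · · · · · · ·
    · · · · · · · ·
    · · · · · · · ·
    · · · · · · · ·
    · · · · · · · ·
    · · · · · · · ·
    · · · · · · · ·
T2:
  2·area = 8
  edge (12, 18)→(14, 22): d=(2,4) inclusive
  edge (14, 22)→(10, 18): d=(-4,-4) inclusive
  edge (10, 18)→(12, 18): d=(2,0) inclusive
    (0,4)@(1, 9): e=[26,0,-18] → ·  [on edge]
    (1,5)@(3, 11): e=[22,0,-14] → ·  [on edge]
    (2,6)@(5, 13): e=[18,0,-10] → ·  [on edge]
    (3,7)@(7, 15): e=[14,0,-6] → ·  [on edge]
    (4,8)@(9, 17): e=[10,0,-2] → ·  [on edge]
    (5,9)@(11, 19): e=[6,0,2] → #  [on edge]
    (6,9)@(13, 19): e=[-2,8,2] → ·
    (5,10)@(11, 21): e=[10,-8,6] → ·
    (6,10)@(13, 21): e=[2,0,6] → #  [on edge]
    (7,10)@(15, 21): e=[-6,8,6] → ·
    (6,11)@(13, 23): e=[6,-8,10] → ·
    (7,11)@(15, 23): e=[-2,0,10] → ·  [on edge]
  covered (2 px):
    · · · · · · · ·
    · · · · · · · ·
    · · · · · · · ·
    · · · · · · · ·
    · · · · · · · ·
    · · · · · · · ·
    · · · · · · · ·
    · · · · · · · ·
    · · · · · · · ·
    · · · · · # · ·
    · · · · · · # ·
    · · · · · · · ·
T3:
  2·area = 16
  edge (8, 10)→(10, 8): d=(2,-2) inclusive
  edge (10, 8)→(15, 11): d=(5,3) inclusive
  edge (15, 11)→(8, 10): d=(-7,-1) inclusive
    (7,1)@(15, 3): e=[0,-40,56] → ·  [on edge]
    (2,2)@(5, 5): e=[-16,0,32] → ·  [on edge]
    (6,2)@(13, 5): e=[0,-24,40] → ·  [on edge]
    (5,3)@(11, 7): e=[0,-8,24] → ·  [on edge]
    (0,4)@(1, 9): e=[-16,32,0] → ·  [on edge]
    (4,4)@(9, 9): e=[0,8,8] → #  [on edge]
    (5,4)@(11, 9): e=[4,2,10] → #
    (6,4)@(13, 9): e=[8,-4,12] → ·
    (3,5)@(7, 11): e=[0,24,-8] → ·  [on edge]
    (4,5)@(9, 11): e=[4,18,-6] → ·
    (5,5)@(11, 11): e=[8,12,-4] → ·
    (7,5)@(15, 11): e=[16,0,0] → #  [on edge]
    (2,6)@(5, 13): e=[0,40,-24] → ·  [on edge]
    (1,7)@(3, 15): e=[0,56,-40] → ·  [on edge]
    (0,8)@(1, 17): e=[0,72,-56] → ·  [on edge]
  covered (3 px):
    · · · · · · · ·
    · · · · · · · ·
    · · · · · · · ·
    · · · · · · · ·
    · · · · # # · ·
    · · · · · · · #
    · · · · · · · ·
    · · · · · · · ·
    · · · · · · · ·
    · · · · · · · ·
    · · · · · · · ·
    · · · · · · · ·

Answer: [2,10,4]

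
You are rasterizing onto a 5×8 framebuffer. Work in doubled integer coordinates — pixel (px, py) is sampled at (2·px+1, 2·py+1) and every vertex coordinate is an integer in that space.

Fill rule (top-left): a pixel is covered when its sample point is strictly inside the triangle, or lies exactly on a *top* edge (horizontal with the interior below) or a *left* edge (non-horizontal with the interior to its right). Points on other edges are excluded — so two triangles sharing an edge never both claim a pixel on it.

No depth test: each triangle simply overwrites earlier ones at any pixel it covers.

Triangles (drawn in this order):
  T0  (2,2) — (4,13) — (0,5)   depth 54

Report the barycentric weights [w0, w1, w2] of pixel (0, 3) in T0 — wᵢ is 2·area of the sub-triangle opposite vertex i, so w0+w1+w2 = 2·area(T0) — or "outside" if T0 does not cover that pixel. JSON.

T0:
  2·area = 28
  edge (2, 2)→(4, 13): d=(2,11) right/bottom  bias=-1
  edge (4, 13)→(0, 5): d=(-4,-8) top-left  bias=+0
  edge (0, 5)→(2, 2): d=(2,-3) top-left  bias=+0
    (0,2)@(1, 5): e=[17,8,3] → █
    (1,2)@(3, 5): e=[-5,24,9] → ·
    (0,3)@(1, 7): e=[21,0,7] → █  [on edge]
    (1,3)@(3, 7): e=[-1,16,13] → ·
    (0,4)@(1, 9): e=[25,-8,11] → ·
    (1,4)@(3, 9): e=[3,8,17] → █
    (2,4)@(5, 9): e=[-19,24,23] → ·
    (1,5)@(3, 11): e=[7,0,21] → █  [on edge]
    (2,5)@(5, 11): e=[-15,16,27] → ·
    (1,6)@(3, 13): e=[11,-8,25] → ·
    (2,7)@(5, 15): e=[-7,0,35] → ·  [on edge]
  covered (4 px):
    · · · · ·
    · · · · ·
    █ · · · ·
    █ · · · ·
    · █ · · ·
    · █ · · ·
    · · · · ·
    · · · · ·

Answer: [0,7,21]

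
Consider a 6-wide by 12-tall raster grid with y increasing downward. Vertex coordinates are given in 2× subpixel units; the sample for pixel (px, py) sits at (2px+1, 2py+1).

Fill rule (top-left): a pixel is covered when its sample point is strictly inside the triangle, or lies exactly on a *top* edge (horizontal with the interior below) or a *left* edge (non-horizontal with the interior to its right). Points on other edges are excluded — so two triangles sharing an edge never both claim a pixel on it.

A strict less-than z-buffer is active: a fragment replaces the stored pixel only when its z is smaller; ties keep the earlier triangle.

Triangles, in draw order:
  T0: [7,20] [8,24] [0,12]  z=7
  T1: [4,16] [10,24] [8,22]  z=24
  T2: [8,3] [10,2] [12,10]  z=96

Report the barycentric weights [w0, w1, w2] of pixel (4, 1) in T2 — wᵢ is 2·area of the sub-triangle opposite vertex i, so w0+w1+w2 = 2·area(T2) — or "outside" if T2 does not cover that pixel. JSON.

T0:
  2·area = 20
  edge (7, 20)→(8, 24): d=(1,4) right/bottom  bias=-1
  edge (8, 24)→(0, 12): d=(-8,-12) top-left  bias=+0
  edge (0, 12)→(7, 20): d=(7,8) right/bottom  bias=-1
    (2,9)@(5, 19): e=[7,4,9] → X
    (3,9)@(7, 19): e=[-1,28,-7] → .
    (2,10)@(5, 21): e=[9,-12,23] → .
    (3,10)@(7, 21): e=[1,12,7] → X
    (4,10)@(9, 21): e=[-7,36,-9] → .
    (3,11)@(7, 23): e=[3,-4,21] → .
  covered (2 px):
    . . . . . .
    . . . . . .
    . . . . . .
    . . . . . .
    . . . . . .
    . . . . . .
    . . . . . .
    . . . . . .
    . . . . . .
    . . X . . .
    . . . X . .
    . . . . . .
T1:
  2·area = 4
  edge (4, 16)→(10, 24): d=(6,8) right/bottom  bias=-1
  edge (10, 24)→(8, 22): d=(-2,-2) top-left  bias=+0
  edge (8, 22)→(4, 16): d=(-4,-6) top-left  bias=+0
    (0,7)@(1, 15): e=[18,0,-14] → .  [on edge]
    (1,8)@(3, 17): e=[14,0,-10] → .  [on edge]
    (2,9)@(5, 19): e=[10,0,-6] → .  [on edge]
    (3,10)@(7, 21): e=[6,0,-2] → .  [on edge]
    (4,11)@(9, 23): e=[2,0,2] → X  [on edge]
    (5,11)@(11, 23): e=[-14,4,14] → .
  covered (1 px):
    . . . . . .
    . . . . . .
    . . . . . .
    . . . . . .
    . . . . . .
    . . . . . .
    . . . . . .
    . . . . . .
    . . . . . .
    . . . . . .
    . . . . . .
    . . . . X .
T2:
  2·area = 18
  edge (8, 3)→(10, 2): d=(2,-1) top-left  bias=+0
  edge (10, 2)→(12, 10): d=(2,8) right/bottom  bias=-1
  edge (12, 10)→(8, 3): d=(-4,-7) top-left  bias=+0
    (4,1)@(9, 3): e=[1,10,7] → X
    (5,1)@(11, 3): e=[3,-6,21] → .
    (4,2)@(9, 5): e=[5,14,-1] → .
    (5,3)@(11, 7): e=[11,2,5] → X
    (5,4)@(11, 9): e=[15,6,-3] → .
  covered (2 px):
    . . . . . .
    . . . . X .
    . . . . . .
    . . . . . X
    . . . . . .
    . . . . . .
    . . . . . .
    . . . . . .
    . . . . . .
    . . . . . .
    . . . . . .
    . . . . . .

Final: [10,7,1]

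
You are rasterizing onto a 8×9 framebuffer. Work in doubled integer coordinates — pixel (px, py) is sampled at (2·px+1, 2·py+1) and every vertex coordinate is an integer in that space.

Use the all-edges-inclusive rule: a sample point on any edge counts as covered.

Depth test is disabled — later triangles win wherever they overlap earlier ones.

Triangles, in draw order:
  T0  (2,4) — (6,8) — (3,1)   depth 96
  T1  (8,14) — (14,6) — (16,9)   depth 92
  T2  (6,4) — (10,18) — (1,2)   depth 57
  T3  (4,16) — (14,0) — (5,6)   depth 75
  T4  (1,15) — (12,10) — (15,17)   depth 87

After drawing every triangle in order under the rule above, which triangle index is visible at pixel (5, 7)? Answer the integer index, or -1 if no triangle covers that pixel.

T0:
  2·area = 16  (B↔C swapped to make it positive)
  edge (2, 4)→(3, 1): d=(1,-3) inclusive
  edge (3, 1)→(6, 8): d=(3,7) inclusive
  edge (6, 8)→(2, 4): d=(-4,-4) inclusive
    (1,0)@(3, 1): e=[0,0,16] → #  [on edge]
    (2,0)@(5, 1): e=[6,-14,24] → ·
    (0,1)@(1, 3): e=[-4,20,0] → ·  [on edge]
    (1,1)@(3, 3): e=[2,6,8] → #
    (2,1)@(5, 3): e=[8,-8,16] → ·
    (1,2)@(3, 5): e=[4,12,0] → #  [on edge]
    (2,2)@(5, 5): e=[10,-2,8] → ·
    (0,3)@(1, 7): e=[0,32,-16] → ·  [on edge]
    (1,3)@(3, 7): e=[6,18,-8] → ·
    (2,3)@(5, 7): e=[12,4,0] → #  [on edge]
    (3,3)@(7, 7): e=[18,-10,8] → ·
    (2,4)@(5, 9): e=[14,10,-8] → ·
    (3,4)@(7, 9): e=[20,-4,0] → ·  [on edge]
    (4,5)@(9, 11): e=[28,-12,0] → ·  [on edge]
    (5,6)@(11, 13): e=[36,-20,0] → ·  [on edge]
    (4,7)@(9, 15): e=[32,0,-16] → ·  [on edge]
    (6,7)@(13, 15): e=[44,-28,0] → ·  [on edge]
    (7,8)@(15, 17): e=[52,-36,0] → ·  [on edge]
  covered (4 px):
    · # · · · · · ·
    · # · · · · · ·
    · # · · · · · ·
    · · # · · · · ·
    · · · · · · · ·
    · · · · · · · ·
    · · · · · · · ·
    · · · · · · · ·
    · · · · · · · ·
T1:
  2·area = 34
  edge (8, 14)→(14, 6): d=(6,-8) inclusive
  edge (14, 6)→(16, 9): d=(2,3) inclusive
  edge (16, 9)→(8, 14): d=(-8,5) inclusive
    (6,4)@(13, 9): e=[10,9,15] → #
    (7,4)@(15, 9): e=[26,3,5] → #
    (5,5)@(11, 11): e=[6,19,9] → #
    (6,5)@(13, 11): e=[22,13,-1] → ·
    (7,5)@(15, 11): e=[38,7,-11] → ·
    (4,6)@(9, 13): e=[2,29,3] → #
    (5,6)@(11, 13): e=[18,23,-7] → ·
    (4,7)@(9, 15): e=[14,33,-13] → ·
  covered (4 px):
    · · · · · · · ·
    · · · · · · · ·
    · · · · · · · ·
    · · · · · · · ·
    · · · · · · # #
    · · · · · # · ·
    · · · · # · · ·
    · · · · · · · ·
    · · · · · · · ·
T2:
  2·area = 62
  edge (6, 4)→(10, 18): d=(4,14) inclusive
  edge (10, 18)→(1, 2): d=(-9,-16) inclusive
  edge (1, 2)→(6, 4): d=(5,2) inclusive
    (1,1)@(3, 3): e=[38,23,1] → #
    (2,1)@(5, 3): e=[10,55,-3] → ·
    (1,2)@(3, 5): e=[46,5,11] → #
    (2,2)@(5, 5): e=[18,37,7] → #
    (3,2)@(7, 5): e=[-10,69,3] → ·
    (1,3)@(3, 7): e=[54,-13,21] → ·
    (2,3)@(5, 7): e=[26,19,17] → #
    (3,3)@(7, 7): e=[-2,51,13] → ·
    (2,4)@(5, 9): e=[34,1,27] → #
    (3,4)@(7, 9): e=[6,33,23] → #
    (4,4)@(9, 9): e=[-22,65,19] → ·
    (2,5)@(5, 11): e=[42,-17,37] → ·
  covered (8 px):
    · · · · · · · ·
    · # · · · · · ·
    · # # · · · · ·
    · · # · · · · ·
    · · # # · · · ·
    · · · # · · · ·
    · · · · · · · ·
    · · · · # · · ·
    · · · · · · · ·
T3:
  2·area = 84  (B↔C swapped to make it positive)
  edge (4, 16)→(5, 6): d=(1,-10) inclusive
  edge (5, 6)→(14, 0): d=(9,-6) inclusive
  edge (14, 0)→(4, 16): d=(-10,16) inclusive
    (6,0)@(13, 1): e=[75,3,6] → #
    (7,0)@(15, 1): e=[95,15,-26] → ·
    (5,1)@(11, 3): e=[57,9,18] → #
    (6,1)@(13, 3): e=[77,21,-14] → ·
    (3,2)@(7, 5): e=[19,3,62] → #
    (4,2)@(9, 5): e=[39,15,30] → #
    (5,2)@(11, 5): e=[59,27,-2] → ·
    (2,3)@(5, 7): e=[1,9,74] → #
    (5,3)@(11, 7): e=[61,45,-22] → ·
    (2,4)@(5, 9): e=[3,27,54] → #
    (4,4)@(9, 9): e=[43,51,-10] → ·
    (2,5)@(5, 11): e=[5,45,34] → #
  covered (12 px):
    · · · · · · # ·
    · · · · · # · ·
    · · · # # · · ·
    · · # # # · · ·
    · · # # · · · ·
    · · # # · · · ·
    · · # · · · · ·
    · · · · · · · ·
    · · · · · · · ·
T4:
  2·area = 92
  edge (1, 15)→(12, 10): d=(11,-5) inclusive
  edge (12, 10)→(15, 17): d=(3,7) inclusive
  edge (15, 17)→(1, 15): d=(-14,-2) inclusive
    (4,1)@(9, 3): e=[-92,0,184] → ·  [on edge]
    (5,5)@(11, 11): e=[6,10,76] → #
    (6,5)@(13, 11): e=[16,-4,80] → ·
    (3,6)@(7, 13): e=[8,44,40] → #
    (4,6)@(9, 13): e=[18,30,44] → #
    (6,6)@(13, 13): e=[38,2,52] → #
    (7,6)@(15, 13): e=[48,-12,56] → ·
    (0,7)@(1, 15): e=[0,92,0] → #  [on edge]
    (1,7)@(3, 15): e=[10,78,4] → #
    (2,7)@(5, 15): e=[20,64,8] → #
    (7,7)@(15, 15): e=[70,-6,28] → ·
    (0,8)@(1, 17): e=[22,98,-28] → ·
    (7,8)@(15, 17): e=[92,0,0] → #  [on edge]
  covered (13 px):
    · · · · · · · ·
    · · · · · · · ·
    · · · · · · · ·
    · · · · · · · ·
    · · · · · · · ·
    · · · · · # · ·
    · · · # # # # ·
    # # # # # # # ·
    · · · · · · · #

Z-buffer (winner per pixel, '.' = empty):
  . 0 . . . . 3 .
  . 2 . . . 3 . .
  . 2 2 3 3 . . .
  . . 3 3 3 . . .
  . . 3 3 . . 1 1
  . . 3 3 . 4 . .
  . . 3 4 4 4 4 .
  4 4 4 4 4 4 4 .
  . . . . . . . 4

Final: 4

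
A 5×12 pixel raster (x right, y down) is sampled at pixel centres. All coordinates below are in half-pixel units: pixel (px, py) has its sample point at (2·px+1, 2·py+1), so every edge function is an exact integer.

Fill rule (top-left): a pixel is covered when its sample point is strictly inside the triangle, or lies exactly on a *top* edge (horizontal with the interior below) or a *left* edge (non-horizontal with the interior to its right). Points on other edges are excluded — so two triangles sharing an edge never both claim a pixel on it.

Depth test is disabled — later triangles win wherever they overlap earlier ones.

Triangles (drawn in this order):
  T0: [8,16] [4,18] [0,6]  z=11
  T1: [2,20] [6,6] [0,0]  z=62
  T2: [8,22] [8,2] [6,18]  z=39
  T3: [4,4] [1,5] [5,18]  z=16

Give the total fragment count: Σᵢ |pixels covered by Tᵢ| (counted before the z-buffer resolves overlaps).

T0:
  2·area = 56
  edge (8, 16)→(4, 18): d=(-4,2) right/bottom  bias=-1
  edge (4, 18)→(0, 6): d=(-4,-12) top-left  bias=+0
  edge (0, 6)→(8, 16): d=(8,10) right/bottom  bias=-1
    (0,4)@(1, 9): e=[42,0,14] → █  [on edge]
    (1,4)@(3, 9): e=[38,24,-6] → ·
    (0,5)@(1, 11): e=[34,-8,30] → ·
    (1,5)@(3, 11): e=[30,16,10] → █
    (2,5)@(5, 11): e=[26,40,-10] → ·
    (1,6)@(3, 13): e=[22,8,26] → █
    (2,6)@(5, 13): e=[18,32,6] → █
    (3,6)@(7, 13): e=[14,56,-14] → ·
    (1,7)@(3, 15): e=[14,0,42] → █  [on edge]
    (3,7)@(7, 15): e=[6,48,2] → █
    (4,7)@(9, 15): e=[2,72,-18] → ·
    (1,8)@(3, 17): e=[6,-8,58] → ·
    (2,10)@(5, 21): e=[-14,0,70] → ·  [on edge]
  covered (8 px):
    · · · · ·
    · · · · ·
    · · · · ·
    · · · · ·
    █ · · · ·
    · █ · · ·
    · █ █ · ·
    · █ █ █ ·
    · · █ · ·
    · · · · ·
    · · · · ·
    · · · · ·
T1:
  2·area = 108  (B↔C swapped to make it positive)
  edge (2, 20)→(0, 0): d=(-2,-20) top-left  bias=+0
  edge (0, 0)→(6, 6): d=(6,6) right/bottom  bias=-1
  edge (6, 6)→(2, 20): d=(-4,14) right/bottom  bias=-1
    (0,0)@(1, 1): e=[18,0,90] → ·  [on edge]
    (0,1)@(1, 3): e=[14,12,82] → █
    (1,1)@(3, 3): e=[54,0,54] → ·  [on edge]
    (0,2)@(1, 5): e=[10,24,74] → █
    (1,2)@(3, 5): e=[50,12,46] → █
    (2,2)@(5, 5): e=[90,0,18] → ·  [on edge]
    (0,3)@(1, 7): e=[6,36,66] → █
    (2,3)@(5, 7): e=[86,12,10] → █
    (3,3)@(7, 7): e=[126,0,-18] → ·  [on edge]
    (0,4)@(1, 9): e=[2,48,58] → █
    (3,4)@(7, 9): e=[122,12,-26] → ·
    (4,4)@(9, 9): e=[162,0,-54] → ·  [on edge]
  covered (12 px):
    · · · · ·
    █ · · · ·
    █ █ · · ·
    █ █ █ · ·
    █ █ █ · ·
    · █ · · ·
    · █ · · ·
    · █ · · ·
    · · · · ·
    · · · · ·
    · · · · ·
    · · · · ·
T2:
  2·area = 40  (B↔C swapped to make it positive)
  edge (8, 22)→(6, 18): d=(-2,-4) top-left  bias=+0
  edge (6, 18)→(8, 2): d=(2,-16) top-left  bias=+0
  edge (8, 2)→(8, 22): d=(0,20) right/bottom  bias=-1
    (3,5)@(7, 11): e=[18,2,20] → █
    (4,5)@(9, 11): e=[26,34,-20] → ·
    (3,6)@(7, 13): e=[14,6,20] → █
    (4,6)@(9, 13): e=[22,38,-20] → ·
    (3,7)@(7, 15): e=[10,10,20] → █
    (4,7)@(9, 15): e=[18,42,-20] → ·
    (3,8)@(7, 17): e=[6,14,20] → █
    (4,8)@(9, 17): e=[14,46,-20] → ·
    (3,9)@(7, 19): e=[2,18,20] → █
    (4,9)@(9, 19): e=[10,50,-20] → ·
    (3,10)@(7, 21): e=[-2,22,20] → ·
  covered (5 px):
    · · · · ·
    · · · · ·
    · · · · ·
    · · · · ·
    · · · · ·
    · · · █ ·
    · · · █ ·
    · · · █ ·
    · · · █ ·
    · · · █ ·
    · · · · ·
    · · · · ·
T3:
  2·area = 43  (B↔C swapped to make it positive)
  edge (4, 4)→(5, 18): d=(1,14) right/bottom  bias=-1
  edge (5, 18)→(1, 5): d=(-4,-13) top-left  bias=+0
  edge (1, 5)→(4, 4): d=(3,-1) top-left  bias=+0
    (3,1)@(7, 3): e=[-43,86,0] → ·  [on edge]
    (0,2)@(1, 5): e=[43,0,0] → █  [on edge]
    (1,2)@(3, 5): e=[15,26,2] → █
    (2,2)@(5, 5): e=[-13,52,4] → ·
    (0,3)@(1, 7): e=[45,-8,6] → ·
    (1,3)@(3, 7): e=[17,18,8] → █
    (2,3)@(5, 7): e=[-11,44,10] → ·
    (1,4)@(3, 9): e=[19,10,14] → █
    (2,4)@(5, 9): e=[-9,36,16] → ·
    (1,5)@(3, 11): e=[21,2,20] → █
    (2,5)@(5, 11): e=[-7,28,22] → ·
    (1,6)@(3, 13): e=[23,-6,26] → ·
  covered (5 px):
    · · · · ·
    · · · · ·
    █ █ · · ·
    · █ · · ·
    · █ · · ·
    · █ · · ·
    · · · · ·
    · · · · ·
    · · · · ·
    · · · · ·
    · · · · ·
    · · · · ·

Answer: 30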